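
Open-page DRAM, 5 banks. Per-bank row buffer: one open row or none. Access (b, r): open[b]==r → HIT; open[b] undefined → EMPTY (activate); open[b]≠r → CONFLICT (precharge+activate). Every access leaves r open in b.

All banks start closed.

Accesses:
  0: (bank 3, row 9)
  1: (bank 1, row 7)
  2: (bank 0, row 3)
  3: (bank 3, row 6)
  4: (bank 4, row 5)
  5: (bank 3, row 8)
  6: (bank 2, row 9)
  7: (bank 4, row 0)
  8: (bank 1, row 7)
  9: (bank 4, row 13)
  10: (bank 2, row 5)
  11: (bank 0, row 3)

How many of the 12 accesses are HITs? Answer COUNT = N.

COUNT = 2

step 0: bank3 None->9 [EMPTY]
step 1: bank1 None->7 [EMPTY]
step 2: bank0 None->3 [EMPTY]
step 3: bank3 9->6 [CONFLICT]
step 4: bank4 None->5 [EMPTY]
step 5: bank3 6->8 [CONFLICT]
step 6: bank2 None->9 [EMPTY]
step 7: bank4 5->0 [CONFLICT]
step 8: bank1 7->7 [HIT]
step 9: bank4 0->13 [CONFLICT]
step 10: bank2 9->5 [CONFLICT]
step 11: bank0 3->3 [HIT]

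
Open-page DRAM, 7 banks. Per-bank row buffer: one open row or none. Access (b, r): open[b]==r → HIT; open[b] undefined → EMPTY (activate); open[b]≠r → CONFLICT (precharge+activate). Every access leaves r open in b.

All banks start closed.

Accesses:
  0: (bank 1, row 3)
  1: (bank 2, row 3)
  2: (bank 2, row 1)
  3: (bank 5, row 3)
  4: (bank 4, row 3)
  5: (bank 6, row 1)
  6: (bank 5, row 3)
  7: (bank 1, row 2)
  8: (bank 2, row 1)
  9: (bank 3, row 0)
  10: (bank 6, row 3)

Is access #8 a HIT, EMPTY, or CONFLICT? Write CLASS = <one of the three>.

  [0] b1 r3: no row ⇒ E
  [1] b2 r3: no row ⇒ E
  [2] b2 r1: had r3 ⇒ C
  [3] b5 r3: no row ⇒ E
  [4] b4 r3: no row ⇒ E
  [5] b6 r1: no row ⇒ E
  [6] b5 r3: had r3 ⇒ H
  [7] b1 r2: had r3 ⇒ C
  [8] b2 r1: had r1 ⇒ H
  [9] b3 r0: no row ⇒ E
  [10] b6 r3: had r1 ⇒ C

CLASS = HIT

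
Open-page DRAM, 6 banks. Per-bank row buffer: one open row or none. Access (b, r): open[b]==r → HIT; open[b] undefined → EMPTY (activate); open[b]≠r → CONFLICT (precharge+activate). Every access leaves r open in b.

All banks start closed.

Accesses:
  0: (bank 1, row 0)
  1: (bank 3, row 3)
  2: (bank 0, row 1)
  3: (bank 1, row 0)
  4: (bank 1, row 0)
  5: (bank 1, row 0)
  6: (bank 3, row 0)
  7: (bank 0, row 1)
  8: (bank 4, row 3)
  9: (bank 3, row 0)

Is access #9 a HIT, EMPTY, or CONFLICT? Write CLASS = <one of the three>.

CLASS = HIT

0: bank 1 row 0 — prev None → EMPTY
1: bank 3 row 3 — prev None → EMPTY
2: bank 0 row 1 — prev None → EMPTY
3: bank 1 row 0 — prev 0 → HIT
4: bank 1 row 0 — prev 0 → HIT
5: bank 1 row 0 — prev 0 → HIT
6: bank 3 row 0 — prev 3 → CONFLICT
7: bank 0 row 1 — prev 1 → HIT
8: bank 4 row 3 — prev None → EMPTY
9: bank 3 row 0 — prev 0 → HIT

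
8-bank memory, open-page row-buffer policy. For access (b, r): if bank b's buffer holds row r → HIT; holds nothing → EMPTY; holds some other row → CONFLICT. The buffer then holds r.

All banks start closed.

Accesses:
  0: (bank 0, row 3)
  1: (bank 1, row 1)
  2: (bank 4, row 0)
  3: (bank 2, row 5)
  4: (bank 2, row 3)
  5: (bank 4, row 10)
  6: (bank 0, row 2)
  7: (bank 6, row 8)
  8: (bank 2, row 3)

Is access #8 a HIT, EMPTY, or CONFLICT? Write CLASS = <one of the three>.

  [0] b0 r3: no row ⇒ E
  [1] b1 r1: no row ⇒ E
  [2] b4 r0: no row ⇒ E
  [3] b2 r5: no row ⇒ E
  [4] b2 r3: had r5 ⇒ C
  [5] b4 r10: had r0 ⇒ C
  [6] b0 r2: had r3 ⇒ C
  [7] b6 r8: no row ⇒ E
  [8] b2 r3: had r3 ⇒ H

CLASS = HIT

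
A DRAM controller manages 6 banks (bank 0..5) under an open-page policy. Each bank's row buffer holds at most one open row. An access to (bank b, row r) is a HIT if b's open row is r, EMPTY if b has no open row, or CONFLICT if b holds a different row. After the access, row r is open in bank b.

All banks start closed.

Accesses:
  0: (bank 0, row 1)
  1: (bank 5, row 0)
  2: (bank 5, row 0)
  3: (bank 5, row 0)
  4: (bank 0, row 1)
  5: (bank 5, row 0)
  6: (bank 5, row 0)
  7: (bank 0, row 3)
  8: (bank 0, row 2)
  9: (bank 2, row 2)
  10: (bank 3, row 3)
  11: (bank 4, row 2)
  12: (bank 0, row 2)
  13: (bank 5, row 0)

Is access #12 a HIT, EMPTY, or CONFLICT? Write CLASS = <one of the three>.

CLASS = HIT

#0 (0,1) E
#1 (5,0) E
#2 (5,0) H  (was 0)
#3 (5,0) H  (was 0)
#4 (0,1) H  (was 1)
#5 (5,0) H  (was 0)
#6 (5,0) H  (was 0)
#7 (0,3) C  (was 1)
#8 (0,2) C  (was 3)
#9 (2,2) E
#10 (3,3) E
#11 (4,2) E
#12 (0,2) H  (was 2)
#13 (5,0) H  (was 0)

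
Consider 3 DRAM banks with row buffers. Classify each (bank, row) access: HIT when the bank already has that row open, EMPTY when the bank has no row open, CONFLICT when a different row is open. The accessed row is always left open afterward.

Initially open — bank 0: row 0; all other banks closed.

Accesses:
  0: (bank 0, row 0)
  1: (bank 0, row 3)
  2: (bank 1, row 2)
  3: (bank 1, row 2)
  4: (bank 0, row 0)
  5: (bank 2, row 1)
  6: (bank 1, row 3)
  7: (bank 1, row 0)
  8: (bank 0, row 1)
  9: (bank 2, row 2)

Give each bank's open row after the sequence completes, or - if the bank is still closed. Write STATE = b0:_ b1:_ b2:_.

STATE = b0:1 b1:0 b2:2

step 0: bank0 0->0 [HIT]
step 1: bank0 0->3 [CONFLICT]
step 2: bank1 None->2 [EMPTY]
step 3: bank1 2->2 [HIT]
step 4: bank0 3->0 [CONFLICT]
step 5: bank2 None->1 [EMPTY]
step 6: bank1 2->3 [CONFLICT]
step 7: bank1 3->0 [CONFLICT]
step 8: bank0 0->1 [CONFLICT]
step 9: bank2 1->2 [CONFLICT]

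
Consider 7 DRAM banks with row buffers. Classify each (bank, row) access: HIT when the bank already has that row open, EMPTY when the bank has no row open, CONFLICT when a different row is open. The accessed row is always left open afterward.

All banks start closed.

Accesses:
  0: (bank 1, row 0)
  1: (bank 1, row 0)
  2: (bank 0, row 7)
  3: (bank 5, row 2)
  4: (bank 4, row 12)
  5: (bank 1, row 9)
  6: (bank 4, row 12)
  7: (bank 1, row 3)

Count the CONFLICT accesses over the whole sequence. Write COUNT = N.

COUNT = 2

#0 (1,0) E
#1 (1,0) H  (was 0)
#2 (0,7) E
#3 (5,2) E
#4 (4,12) E
#5 (1,9) C  (was 0)
#6 (4,12) H  (was 12)
#7 (1,3) C  (was 9)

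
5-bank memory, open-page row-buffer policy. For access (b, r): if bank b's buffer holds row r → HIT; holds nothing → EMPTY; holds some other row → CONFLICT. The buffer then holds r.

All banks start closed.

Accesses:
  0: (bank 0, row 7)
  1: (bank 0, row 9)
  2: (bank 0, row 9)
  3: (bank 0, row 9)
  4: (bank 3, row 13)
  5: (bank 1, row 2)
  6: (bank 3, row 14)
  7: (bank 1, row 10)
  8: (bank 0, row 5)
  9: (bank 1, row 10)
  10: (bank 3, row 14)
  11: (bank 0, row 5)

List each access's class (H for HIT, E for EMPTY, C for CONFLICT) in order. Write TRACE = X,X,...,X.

TRACE = E,C,H,H,E,E,C,C,C,H,H,H

0: bank 0 row 7 — prev None → EMPTY
1: bank 0 row 9 — prev 7 → CONFLICT
2: bank 0 row 9 — prev 9 → HIT
3: bank 0 row 9 — prev 9 → HIT
4: bank 3 row 13 — prev None → EMPTY
5: bank 1 row 2 — prev None → EMPTY
6: bank 3 row 14 — prev 13 → CONFLICT
7: bank 1 row 10 — prev 2 → CONFLICT
8: bank 0 row 5 — prev 9 → CONFLICT
9: bank 1 row 10 — prev 10 → HIT
10: bank 3 row 14 — prev 14 → HIT
11: bank 0 row 5 — prev 5 → HIT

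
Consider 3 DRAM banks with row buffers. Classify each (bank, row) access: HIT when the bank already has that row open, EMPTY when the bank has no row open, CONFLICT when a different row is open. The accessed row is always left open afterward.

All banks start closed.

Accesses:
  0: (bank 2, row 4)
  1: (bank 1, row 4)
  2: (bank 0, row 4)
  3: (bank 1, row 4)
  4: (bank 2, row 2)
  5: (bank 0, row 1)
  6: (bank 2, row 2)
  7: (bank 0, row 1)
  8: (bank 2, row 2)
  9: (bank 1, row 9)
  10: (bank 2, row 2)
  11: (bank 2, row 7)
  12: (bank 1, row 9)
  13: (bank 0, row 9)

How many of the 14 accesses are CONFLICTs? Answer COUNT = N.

0: bank 2 row 4 — prev None → EMPTY
1: bank 1 row 4 — prev None → EMPTY
2: bank 0 row 4 — prev None → EMPTY
3: bank 1 row 4 — prev 4 → HIT
4: bank 2 row 2 — prev 4 → CONFLICT
5: bank 0 row 1 — prev 4 → CONFLICT
6: bank 2 row 2 — prev 2 → HIT
7: bank 0 row 1 — prev 1 → HIT
8: bank 2 row 2 — prev 2 → HIT
9: bank 1 row 9 — prev 4 → CONFLICT
10: bank 2 row 2 — prev 2 → HIT
11: bank 2 row 7 — prev 2 → CONFLICT
12: bank 1 row 9 — prev 9 → HIT
13: bank 0 row 9 — prev 1 → CONFLICT

COUNT = 5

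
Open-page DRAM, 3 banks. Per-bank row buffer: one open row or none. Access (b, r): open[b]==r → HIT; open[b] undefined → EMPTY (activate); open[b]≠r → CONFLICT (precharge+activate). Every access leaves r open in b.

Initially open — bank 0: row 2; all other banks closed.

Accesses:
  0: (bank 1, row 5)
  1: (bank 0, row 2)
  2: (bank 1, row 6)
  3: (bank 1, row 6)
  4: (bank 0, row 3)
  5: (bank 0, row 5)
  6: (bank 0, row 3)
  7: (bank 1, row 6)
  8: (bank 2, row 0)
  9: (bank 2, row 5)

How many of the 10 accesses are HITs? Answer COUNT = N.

  [0] b1 r5: no row ⇒ E
  [1] b0 r2: had r2 ⇒ H
  [2] b1 r6: had r5 ⇒ C
  [3] b1 r6: had r6 ⇒ H
  [4] b0 r3: had r2 ⇒ C
  [5] b0 r5: had r3 ⇒ C
  [6] b0 r3: had r5 ⇒ C
  [7] b1 r6: had r6 ⇒ H
  [8] b2 r0: no row ⇒ E
  [9] b2 r5: had r0 ⇒ C

COUNT = 3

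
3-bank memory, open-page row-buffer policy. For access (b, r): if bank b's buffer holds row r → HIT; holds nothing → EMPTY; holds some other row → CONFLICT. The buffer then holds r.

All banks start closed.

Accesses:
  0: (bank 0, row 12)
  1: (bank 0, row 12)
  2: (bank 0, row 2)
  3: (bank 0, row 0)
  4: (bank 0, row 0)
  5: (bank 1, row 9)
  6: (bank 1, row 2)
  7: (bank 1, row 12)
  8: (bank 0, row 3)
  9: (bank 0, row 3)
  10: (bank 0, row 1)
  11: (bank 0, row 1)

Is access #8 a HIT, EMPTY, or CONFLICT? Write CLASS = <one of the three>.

CLASS = CONFLICT

#0 (0,12) E
#1 (0,12) H  (was 12)
#2 (0,2) C  (was 12)
#3 (0,0) C  (was 2)
#4 (0,0) H  (was 0)
#5 (1,9) E
#6 (1,2) C  (was 9)
#7 (1,12) C  (was 2)
#8 (0,3) C  (was 0)
#9 (0,3) H  (was 3)
#10 (0,1) C  (was 3)
#11 (0,1) H  (was 1)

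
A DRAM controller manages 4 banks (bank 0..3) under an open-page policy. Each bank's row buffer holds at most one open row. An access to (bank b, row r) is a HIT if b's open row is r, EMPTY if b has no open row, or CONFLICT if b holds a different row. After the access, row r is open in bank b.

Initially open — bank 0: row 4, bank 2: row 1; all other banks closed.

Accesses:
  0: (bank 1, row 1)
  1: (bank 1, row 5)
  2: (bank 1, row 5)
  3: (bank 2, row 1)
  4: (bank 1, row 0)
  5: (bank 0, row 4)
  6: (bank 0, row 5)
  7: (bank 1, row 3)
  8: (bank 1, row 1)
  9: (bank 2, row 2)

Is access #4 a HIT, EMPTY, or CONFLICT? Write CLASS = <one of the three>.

CLASS = CONFLICT

step 0: bank1 None->1 [EMPTY]
step 1: bank1 1->5 [CONFLICT]
step 2: bank1 5->5 [HIT]
step 3: bank2 1->1 [HIT]
step 4: bank1 5->0 [CONFLICT]
step 5: bank0 4->4 [HIT]
step 6: bank0 4->5 [CONFLICT]
step 7: bank1 0->3 [CONFLICT]
step 8: bank1 3->1 [CONFLICT]
step 9: bank2 1->2 [CONFLICT]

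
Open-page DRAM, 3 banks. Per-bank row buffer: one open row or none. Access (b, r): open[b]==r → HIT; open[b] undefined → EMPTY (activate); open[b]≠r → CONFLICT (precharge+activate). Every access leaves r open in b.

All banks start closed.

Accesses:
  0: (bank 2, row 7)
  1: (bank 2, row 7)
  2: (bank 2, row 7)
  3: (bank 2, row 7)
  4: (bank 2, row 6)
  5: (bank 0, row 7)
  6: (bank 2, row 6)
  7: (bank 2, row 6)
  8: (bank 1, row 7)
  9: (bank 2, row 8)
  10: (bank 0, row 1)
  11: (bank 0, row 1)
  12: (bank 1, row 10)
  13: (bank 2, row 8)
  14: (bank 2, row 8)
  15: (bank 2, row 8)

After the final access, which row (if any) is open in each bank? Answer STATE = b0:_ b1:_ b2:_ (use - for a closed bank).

0: bank 2 row 7 — prev None → EMPTY
1: bank 2 row 7 — prev 7 → HIT
2: bank 2 row 7 — prev 7 → HIT
3: bank 2 row 7 — prev 7 → HIT
4: bank 2 row 6 — prev 7 → CONFLICT
5: bank 0 row 7 — prev None → EMPTY
6: bank 2 row 6 — prev 6 → HIT
7: bank 2 row 6 — prev 6 → HIT
8: bank 1 row 7 — prev None → EMPTY
9: bank 2 row 8 — prev 6 → CONFLICT
10: bank 0 row 1 — prev 7 → CONFLICT
11: bank 0 row 1 — prev 1 → HIT
12: bank 1 row 10 — prev 7 → CONFLICT
13: bank 2 row 8 — prev 8 → HIT
14: bank 2 row 8 — prev 8 → HIT
15: bank 2 row 8 — prev 8 → HIT

STATE = b0:1 b1:10 b2:8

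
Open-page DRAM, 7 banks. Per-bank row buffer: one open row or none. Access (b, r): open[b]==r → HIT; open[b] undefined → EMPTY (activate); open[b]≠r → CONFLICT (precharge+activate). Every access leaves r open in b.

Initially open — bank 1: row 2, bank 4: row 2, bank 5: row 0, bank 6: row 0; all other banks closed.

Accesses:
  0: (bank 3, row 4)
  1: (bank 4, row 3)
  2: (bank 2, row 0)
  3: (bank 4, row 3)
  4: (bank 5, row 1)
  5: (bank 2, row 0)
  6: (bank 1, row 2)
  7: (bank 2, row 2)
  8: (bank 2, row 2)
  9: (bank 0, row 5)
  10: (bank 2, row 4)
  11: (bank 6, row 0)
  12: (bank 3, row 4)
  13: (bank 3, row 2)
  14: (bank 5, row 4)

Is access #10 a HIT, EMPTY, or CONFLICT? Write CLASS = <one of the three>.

CLASS = CONFLICT

#0 (3,4) E
#1 (4,3) C  (was 2)
#2 (2,0) E
#3 (4,3) H  (was 3)
#4 (5,1) C  (was 0)
#5 (2,0) H  (was 0)
#6 (1,2) H  (was 2)
#7 (2,2) C  (was 0)
#8 (2,2) H  (was 2)
#9 (0,5) E
#10 (2,4) C  (was 2)
#11 (6,0) H  (was 0)
#12 (3,4) H  (was 4)
#13 (3,2) C  (was 4)
#14 (5,4) C  (was 1)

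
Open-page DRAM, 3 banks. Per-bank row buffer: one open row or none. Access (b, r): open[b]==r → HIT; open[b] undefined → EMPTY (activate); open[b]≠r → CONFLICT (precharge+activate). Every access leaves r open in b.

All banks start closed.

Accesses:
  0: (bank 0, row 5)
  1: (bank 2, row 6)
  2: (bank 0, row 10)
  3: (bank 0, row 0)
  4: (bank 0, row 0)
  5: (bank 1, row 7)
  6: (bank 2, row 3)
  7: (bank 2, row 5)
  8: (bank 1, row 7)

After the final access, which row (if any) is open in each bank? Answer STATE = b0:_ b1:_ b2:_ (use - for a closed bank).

step 0: bank0 None->5 [EMPTY]
step 1: bank2 None->6 [EMPTY]
step 2: bank0 5->10 [CONFLICT]
step 3: bank0 10->0 [CONFLICT]
step 4: bank0 0->0 [HIT]
step 5: bank1 None->7 [EMPTY]
step 6: bank2 6->3 [CONFLICT]
step 7: bank2 3->5 [CONFLICT]
step 8: bank1 7->7 [HIT]

STATE = b0:0 b1:7 b2:5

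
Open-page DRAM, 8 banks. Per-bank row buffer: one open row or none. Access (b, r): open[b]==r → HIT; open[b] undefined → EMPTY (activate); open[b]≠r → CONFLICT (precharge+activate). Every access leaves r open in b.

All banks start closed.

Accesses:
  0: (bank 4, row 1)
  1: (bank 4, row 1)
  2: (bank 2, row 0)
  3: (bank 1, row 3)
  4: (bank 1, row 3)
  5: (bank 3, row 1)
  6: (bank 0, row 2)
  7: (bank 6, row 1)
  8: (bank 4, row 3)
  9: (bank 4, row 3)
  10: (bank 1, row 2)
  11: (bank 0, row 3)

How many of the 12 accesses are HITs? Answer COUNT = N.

COUNT = 3

  [0] b4 r1: no row ⇒ E
  [1] b4 r1: had r1 ⇒ H
  [2] b2 r0: no row ⇒ E
  [3] b1 r3: no row ⇒ E
  [4] b1 r3: had r3 ⇒ H
  [5] b3 r1: no row ⇒ E
  [6] b0 r2: no row ⇒ E
  [7] b6 r1: no row ⇒ E
  [8] b4 r3: had r1 ⇒ C
  [9] b4 r3: had r3 ⇒ H
  [10] b1 r2: had r3 ⇒ C
  [11] b0 r3: had r2 ⇒ C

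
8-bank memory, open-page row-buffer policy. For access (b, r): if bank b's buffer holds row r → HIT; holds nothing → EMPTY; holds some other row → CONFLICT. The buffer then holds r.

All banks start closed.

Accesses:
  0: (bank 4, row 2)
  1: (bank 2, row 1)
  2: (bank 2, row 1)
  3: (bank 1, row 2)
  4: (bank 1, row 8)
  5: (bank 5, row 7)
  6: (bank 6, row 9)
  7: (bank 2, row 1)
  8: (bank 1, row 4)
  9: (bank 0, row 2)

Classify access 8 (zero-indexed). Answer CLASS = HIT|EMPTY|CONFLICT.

#0 (4,2) E
#1 (2,1) E
#2 (2,1) H  (was 1)
#3 (1,2) E
#4 (1,8) C  (was 2)
#5 (5,7) E
#6 (6,9) E
#7 (2,1) H  (was 1)
#8 (1,4) C  (was 8)
#9 (0,2) E

CLASS = CONFLICT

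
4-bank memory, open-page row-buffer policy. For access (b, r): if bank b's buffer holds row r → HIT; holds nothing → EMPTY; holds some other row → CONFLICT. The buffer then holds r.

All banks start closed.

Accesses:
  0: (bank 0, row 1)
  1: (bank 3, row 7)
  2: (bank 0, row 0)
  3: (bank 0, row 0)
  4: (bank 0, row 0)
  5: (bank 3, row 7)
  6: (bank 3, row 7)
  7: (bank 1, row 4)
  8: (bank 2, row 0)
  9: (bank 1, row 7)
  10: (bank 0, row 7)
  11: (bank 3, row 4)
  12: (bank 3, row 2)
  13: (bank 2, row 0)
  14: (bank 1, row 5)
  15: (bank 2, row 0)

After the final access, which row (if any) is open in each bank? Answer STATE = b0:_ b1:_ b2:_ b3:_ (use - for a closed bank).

#0 (0,1) E
#1 (3,7) E
#2 (0,0) C  (was 1)
#3 (0,0) H  (was 0)
#4 (0,0) H  (was 0)
#5 (3,7) H  (was 7)
#6 (3,7) H  (was 7)
#7 (1,4) E
#8 (2,0) E
#9 (1,7) C  (was 4)
#10 (0,7) C  (was 0)
#11 (3,4) C  (was 7)
#12 (3,2) C  (was 4)
#13 (2,0) H  (was 0)
#14 (1,5) C  (was 7)
#15 (2,0) H  (was 0)

STATE = b0:7 b1:5 b2:0 b3:2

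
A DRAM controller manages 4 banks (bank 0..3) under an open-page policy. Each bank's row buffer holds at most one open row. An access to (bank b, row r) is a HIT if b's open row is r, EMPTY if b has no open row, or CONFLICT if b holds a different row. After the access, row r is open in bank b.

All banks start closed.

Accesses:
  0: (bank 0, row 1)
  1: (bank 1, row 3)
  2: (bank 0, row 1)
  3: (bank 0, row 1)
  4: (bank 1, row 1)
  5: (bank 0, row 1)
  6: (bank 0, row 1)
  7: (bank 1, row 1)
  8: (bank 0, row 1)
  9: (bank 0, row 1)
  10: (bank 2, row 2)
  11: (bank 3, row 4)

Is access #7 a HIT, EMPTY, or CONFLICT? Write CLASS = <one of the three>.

0: bank 0 row 1 — prev None → EMPTY
1: bank 1 row 3 — prev None → EMPTY
2: bank 0 row 1 — prev 1 → HIT
3: bank 0 row 1 — prev 1 → HIT
4: bank 1 row 1 — prev 3 → CONFLICT
5: bank 0 row 1 — prev 1 → HIT
6: bank 0 row 1 — prev 1 → HIT
7: bank 1 row 1 — prev 1 → HIT
8: bank 0 row 1 — prev 1 → HIT
9: bank 0 row 1 — prev 1 → HIT
10: bank 2 row 2 — prev None → EMPTY
11: bank 3 row 4 — prev None → EMPTY

CLASS = HIT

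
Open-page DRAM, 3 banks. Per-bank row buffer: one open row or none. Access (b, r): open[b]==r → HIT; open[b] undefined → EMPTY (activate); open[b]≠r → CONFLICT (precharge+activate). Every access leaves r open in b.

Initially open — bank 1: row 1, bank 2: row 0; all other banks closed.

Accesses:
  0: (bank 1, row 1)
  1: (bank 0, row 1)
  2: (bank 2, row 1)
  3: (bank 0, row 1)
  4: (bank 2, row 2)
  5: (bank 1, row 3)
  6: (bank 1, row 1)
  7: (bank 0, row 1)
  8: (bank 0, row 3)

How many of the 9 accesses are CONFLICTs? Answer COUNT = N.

COUNT = 5

#0 (1,1) H  (was 1)
#1 (0,1) E
#2 (2,1) C  (was 0)
#3 (0,1) H  (was 1)
#4 (2,2) C  (was 1)
#5 (1,3) C  (was 1)
#6 (1,1) C  (was 3)
#7 (0,1) H  (was 1)
#8 (0,3) C  (was 1)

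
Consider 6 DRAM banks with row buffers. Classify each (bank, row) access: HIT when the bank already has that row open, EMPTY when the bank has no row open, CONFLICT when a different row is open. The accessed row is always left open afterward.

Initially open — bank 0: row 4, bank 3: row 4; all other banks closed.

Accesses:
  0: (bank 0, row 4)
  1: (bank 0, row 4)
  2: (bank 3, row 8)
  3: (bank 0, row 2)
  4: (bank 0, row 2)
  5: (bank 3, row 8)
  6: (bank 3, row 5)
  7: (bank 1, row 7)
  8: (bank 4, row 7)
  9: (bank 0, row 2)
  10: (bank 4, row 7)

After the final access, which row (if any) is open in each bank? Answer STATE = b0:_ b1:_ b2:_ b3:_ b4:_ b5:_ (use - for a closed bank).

0: bank 0 row 4 — prev 4 → HIT
1: bank 0 row 4 — prev 4 → HIT
2: bank 3 row 8 — prev 4 → CONFLICT
3: bank 0 row 2 — prev 4 → CONFLICT
4: bank 0 row 2 — prev 2 → HIT
5: bank 3 row 8 — prev 8 → HIT
6: bank 3 row 5 — prev 8 → CONFLICT
7: bank 1 row 7 — prev None → EMPTY
8: bank 4 row 7 — prev None → EMPTY
9: bank 0 row 2 — prev 2 → HIT
10: bank 4 row 7 — prev 7 → HIT

STATE = b0:2 b1:7 b2:- b3:5 b4:7 b5:-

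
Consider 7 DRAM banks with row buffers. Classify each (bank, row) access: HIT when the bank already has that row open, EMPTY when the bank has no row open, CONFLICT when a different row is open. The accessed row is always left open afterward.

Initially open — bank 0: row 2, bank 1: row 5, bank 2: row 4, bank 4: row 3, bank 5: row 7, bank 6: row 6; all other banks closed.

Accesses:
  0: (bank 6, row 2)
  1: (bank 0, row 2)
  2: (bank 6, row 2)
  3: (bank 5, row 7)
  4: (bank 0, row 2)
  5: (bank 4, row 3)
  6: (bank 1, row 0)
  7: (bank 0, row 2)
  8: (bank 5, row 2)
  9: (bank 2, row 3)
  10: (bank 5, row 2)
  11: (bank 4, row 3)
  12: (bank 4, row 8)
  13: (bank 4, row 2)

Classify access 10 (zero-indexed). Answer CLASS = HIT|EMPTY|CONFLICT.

CLASS = HIT

  [0] b6 r2: had r6 ⇒ C
  [1] b0 r2: had r2 ⇒ H
  [2] b6 r2: had r2 ⇒ H
  [3] b5 r7: had r7 ⇒ H
  [4] b0 r2: had r2 ⇒ H
  [5] b4 r3: had r3 ⇒ H
  [6] b1 r0: had r5 ⇒ C
  [7] b0 r2: had r2 ⇒ H
  [8] b5 r2: had r7 ⇒ C
  [9] b2 r3: had r4 ⇒ C
  [10] b5 r2: had r2 ⇒ H
  [11] b4 r3: had r3 ⇒ H
  [12] b4 r8: had r3 ⇒ C
  [13] b4 r2: had r8 ⇒ C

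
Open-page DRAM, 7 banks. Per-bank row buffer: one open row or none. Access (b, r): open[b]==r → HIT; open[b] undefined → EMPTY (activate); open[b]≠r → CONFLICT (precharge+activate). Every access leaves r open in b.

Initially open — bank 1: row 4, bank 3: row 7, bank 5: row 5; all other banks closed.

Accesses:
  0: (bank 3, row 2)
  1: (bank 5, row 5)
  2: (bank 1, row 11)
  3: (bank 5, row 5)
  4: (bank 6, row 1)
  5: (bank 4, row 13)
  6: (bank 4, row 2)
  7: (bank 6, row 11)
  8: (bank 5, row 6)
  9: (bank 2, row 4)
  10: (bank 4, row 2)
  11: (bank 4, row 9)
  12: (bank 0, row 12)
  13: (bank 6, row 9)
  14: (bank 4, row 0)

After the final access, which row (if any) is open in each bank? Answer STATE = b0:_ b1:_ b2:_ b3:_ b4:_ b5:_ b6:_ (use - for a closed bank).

STATE = b0:12 b1:11 b2:4 b3:2 b4:0 b5:6 b6:9

step 0: bank3 7->2 [CONFLICT]
step 1: bank5 5->5 [HIT]
step 2: bank1 4->11 [CONFLICT]
step 3: bank5 5->5 [HIT]
step 4: bank6 None->1 [EMPTY]
step 5: bank4 None->13 [EMPTY]
step 6: bank4 13->2 [CONFLICT]
step 7: bank6 1->11 [CONFLICT]
step 8: bank5 5->6 [CONFLICT]
step 9: bank2 None->4 [EMPTY]
step 10: bank4 2->2 [HIT]
step 11: bank4 2->9 [CONFLICT]
step 12: bank0 None->12 [EMPTY]
step 13: bank6 11->9 [CONFLICT]
step 14: bank4 9->0 [CONFLICT]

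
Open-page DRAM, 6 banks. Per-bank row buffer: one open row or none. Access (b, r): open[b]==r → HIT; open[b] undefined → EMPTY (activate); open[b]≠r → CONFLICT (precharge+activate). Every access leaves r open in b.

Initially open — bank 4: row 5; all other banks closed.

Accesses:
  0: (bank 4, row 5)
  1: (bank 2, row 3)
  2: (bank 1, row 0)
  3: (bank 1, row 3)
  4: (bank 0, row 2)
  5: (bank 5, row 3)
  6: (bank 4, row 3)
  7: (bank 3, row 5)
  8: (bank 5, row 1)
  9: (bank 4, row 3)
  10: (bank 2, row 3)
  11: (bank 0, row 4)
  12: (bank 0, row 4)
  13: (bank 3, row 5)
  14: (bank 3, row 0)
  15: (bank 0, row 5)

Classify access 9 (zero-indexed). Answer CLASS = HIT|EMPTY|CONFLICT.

CLASS = HIT

#0 (4,5) H  (was 5)
#1 (2,3) E
#2 (1,0) E
#3 (1,3) C  (was 0)
#4 (0,2) E
#5 (5,3) E
#6 (4,3) C  (was 5)
#7 (3,5) E
#8 (5,1) C  (was 3)
#9 (4,3) H  (was 3)
#10 (2,3) H  (was 3)
#11 (0,4) C  (was 2)
#12 (0,4) H  (was 4)
#13 (3,5) H  (was 5)
#14 (3,0) C  (was 5)
#15 (0,5) C  (was 4)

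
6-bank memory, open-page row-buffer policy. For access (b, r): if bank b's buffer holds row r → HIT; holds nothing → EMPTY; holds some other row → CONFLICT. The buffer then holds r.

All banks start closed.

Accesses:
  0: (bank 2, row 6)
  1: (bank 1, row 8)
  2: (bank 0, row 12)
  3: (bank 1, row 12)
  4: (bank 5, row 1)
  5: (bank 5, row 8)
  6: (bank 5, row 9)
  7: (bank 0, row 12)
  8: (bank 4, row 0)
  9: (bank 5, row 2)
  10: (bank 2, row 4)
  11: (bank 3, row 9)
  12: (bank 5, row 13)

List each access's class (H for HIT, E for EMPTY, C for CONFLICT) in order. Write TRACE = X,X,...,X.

TRACE = E,E,E,C,E,C,C,H,E,C,C,E,C

0: bank 2 row 6 — prev None → EMPTY
1: bank 1 row 8 — prev None → EMPTY
2: bank 0 row 12 — prev None → EMPTY
3: bank 1 row 12 — prev 8 → CONFLICT
4: bank 5 row 1 — prev None → EMPTY
5: bank 5 row 8 — prev 1 → CONFLICT
6: bank 5 row 9 — prev 8 → CONFLICT
7: bank 0 row 12 — prev 12 → HIT
8: bank 4 row 0 — prev None → EMPTY
9: bank 5 row 2 — prev 9 → CONFLICT
10: bank 2 row 4 — prev 6 → CONFLICT
11: bank 3 row 9 — prev None → EMPTY
12: bank 5 row 13 — prev 2 → CONFLICT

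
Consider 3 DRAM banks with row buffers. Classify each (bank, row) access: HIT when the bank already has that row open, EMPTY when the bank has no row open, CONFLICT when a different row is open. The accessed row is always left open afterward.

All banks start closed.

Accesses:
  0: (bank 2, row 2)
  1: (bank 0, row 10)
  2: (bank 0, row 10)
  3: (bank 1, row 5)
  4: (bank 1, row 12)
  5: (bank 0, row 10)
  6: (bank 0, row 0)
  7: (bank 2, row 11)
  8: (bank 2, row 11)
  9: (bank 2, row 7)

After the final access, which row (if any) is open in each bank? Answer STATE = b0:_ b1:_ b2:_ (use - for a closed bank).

0: bank 2 row 2 — prev None → EMPTY
1: bank 0 row 10 — prev None → EMPTY
2: bank 0 row 10 — prev 10 → HIT
3: bank 1 row 5 — prev None → EMPTY
4: bank 1 row 12 — prev 5 → CONFLICT
5: bank 0 row 10 — prev 10 → HIT
6: bank 0 row 0 — prev 10 → CONFLICT
7: bank 2 row 11 — prev 2 → CONFLICT
8: bank 2 row 11 — prev 11 → HIT
9: bank 2 row 7 — prev 11 → CONFLICT

STATE = b0:0 b1:12 b2:7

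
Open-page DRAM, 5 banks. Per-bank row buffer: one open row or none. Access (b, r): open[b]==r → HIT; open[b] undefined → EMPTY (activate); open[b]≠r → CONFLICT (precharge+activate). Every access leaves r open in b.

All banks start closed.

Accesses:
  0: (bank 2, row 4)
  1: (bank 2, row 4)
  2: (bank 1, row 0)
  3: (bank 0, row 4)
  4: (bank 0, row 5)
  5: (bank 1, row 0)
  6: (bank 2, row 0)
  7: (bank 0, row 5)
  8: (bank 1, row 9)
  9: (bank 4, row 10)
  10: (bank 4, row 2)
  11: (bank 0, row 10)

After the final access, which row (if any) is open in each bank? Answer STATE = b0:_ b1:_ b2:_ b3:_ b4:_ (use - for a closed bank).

  [0] b2 r4: no row ⇒ E
  [1] b2 r4: had r4 ⇒ H
  [2] b1 r0: no row ⇒ E
  [3] b0 r4: no row ⇒ E
  [4] b0 r5: had r4 ⇒ C
  [5] b1 r0: had r0 ⇒ H
  [6] b2 r0: had r4 ⇒ C
  [7] b0 r5: had r5 ⇒ H
  [8] b1 r9: had r0 ⇒ C
  [9] b4 r10: no row ⇒ E
  [10] b4 r2: had r10 ⇒ C
  [11] b0 r10: had r5 ⇒ C

STATE = b0:10 b1:9 b2:0 b3:- b4:2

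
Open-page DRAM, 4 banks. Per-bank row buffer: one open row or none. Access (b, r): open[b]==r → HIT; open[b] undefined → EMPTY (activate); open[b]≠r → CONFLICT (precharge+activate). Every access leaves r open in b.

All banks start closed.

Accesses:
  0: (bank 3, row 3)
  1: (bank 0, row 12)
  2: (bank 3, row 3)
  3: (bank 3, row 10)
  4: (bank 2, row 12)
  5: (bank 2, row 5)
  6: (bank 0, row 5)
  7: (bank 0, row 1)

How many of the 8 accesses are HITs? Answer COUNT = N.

#0 (3,3) E
#1 (0,12) E
#2 (3,3) H  (was 3)
#3 (3,10) C  (was 3)
#4 (2,12) E
#5 (2,5) C  (was 12)
#6 (0,5) C  (was 12)
#7 (0,1) C  (was 5)

COUNT = 1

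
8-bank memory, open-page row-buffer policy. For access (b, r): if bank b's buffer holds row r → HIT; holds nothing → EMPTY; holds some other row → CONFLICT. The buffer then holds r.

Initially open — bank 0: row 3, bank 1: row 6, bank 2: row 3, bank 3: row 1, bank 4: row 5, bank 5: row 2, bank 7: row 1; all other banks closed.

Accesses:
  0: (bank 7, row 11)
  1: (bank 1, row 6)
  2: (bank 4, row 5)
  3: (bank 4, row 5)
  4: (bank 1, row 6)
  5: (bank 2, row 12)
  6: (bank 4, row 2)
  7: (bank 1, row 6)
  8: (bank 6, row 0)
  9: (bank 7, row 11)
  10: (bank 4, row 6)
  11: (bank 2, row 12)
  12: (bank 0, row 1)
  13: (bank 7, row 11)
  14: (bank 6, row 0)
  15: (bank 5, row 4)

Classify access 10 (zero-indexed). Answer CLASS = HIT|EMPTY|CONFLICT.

CLASS = CONFLICT

step 0: bank7 1->11 [CONFLICT]
step 1: bank1 6->6 [HIT]
step 2: bank4 5->5 [HIT]
step 3: bank4 5->5 [HIT]
step 4: bank1 6->6 [HIT]
step 5: bank2 3->12 [CONFLICT]
step 6: bank4 5->2 [CONFLICT]
step 7: bank1 6->6 [HIT]
step 8: bank6 None->0 [EMPTY]
step 9: bank7 11->11 [HIT]
step 10: bank4 2->6 [CONFLICT]
step 11: bank2 12->12 [HIT]
step 12: bank0 3->1 [CONFLICT]
step 13: bank7 11->11 [HIT]
step 14: bank6 0->0 [HIT]
step 15: bank5 2->4 [CONFLICT]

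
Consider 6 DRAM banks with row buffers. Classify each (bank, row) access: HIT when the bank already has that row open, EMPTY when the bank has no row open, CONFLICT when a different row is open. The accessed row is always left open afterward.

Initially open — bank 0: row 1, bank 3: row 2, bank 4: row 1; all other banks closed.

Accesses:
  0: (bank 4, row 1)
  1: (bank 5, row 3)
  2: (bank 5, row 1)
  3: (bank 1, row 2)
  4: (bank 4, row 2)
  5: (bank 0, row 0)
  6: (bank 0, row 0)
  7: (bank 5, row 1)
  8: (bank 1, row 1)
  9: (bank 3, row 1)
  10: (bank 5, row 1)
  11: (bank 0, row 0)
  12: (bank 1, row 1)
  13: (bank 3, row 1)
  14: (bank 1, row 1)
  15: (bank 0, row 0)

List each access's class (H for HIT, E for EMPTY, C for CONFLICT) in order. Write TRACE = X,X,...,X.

  [0] b4 r1: had r1 ⇒ H
  [1] b5 r3: no row ⇒ E
  [2] b5 r1: had r3 ⇒ C
  [3] b1 r2: no row ⇒ E
  [4] b4 r2: had r1 ⇒ C
  [5] b0 r0: had r1 ⇒ C
  [6] b0 r0: had r0 ⇒ H
  [7] b5 r1: had r1 ⇒ H
  [8] b1 r1: had r2 ⇒ C
  [9] b3 r1: had r2 ⇒ C
  [10] b5 r1: had r1 ⇒ H
  [11] b0 r0: had r0 ⇒ H
  [12] b1 r1: had r1 ⇒ H
  [13] b3 r1: had r1 ⇒ H
  [14] b1 r1: had r1 ⇒ H
  [15] b0 r0: had r0 ⇒ H

TRACE = H,E,C,E,C,C,H,H,C,C,H,H,H,H,H,H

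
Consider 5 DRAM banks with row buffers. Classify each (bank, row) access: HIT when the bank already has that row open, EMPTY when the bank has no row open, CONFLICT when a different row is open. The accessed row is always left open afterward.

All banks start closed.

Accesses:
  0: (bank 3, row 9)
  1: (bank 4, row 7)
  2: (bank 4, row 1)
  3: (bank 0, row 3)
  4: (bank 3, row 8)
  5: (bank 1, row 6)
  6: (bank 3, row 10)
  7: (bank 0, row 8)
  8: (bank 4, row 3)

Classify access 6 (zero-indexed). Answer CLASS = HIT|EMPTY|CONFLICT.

CLASS = CONFLICT

  [0] b3 r9: no row ⇒ E
  [1] b4 r7: no row ⇒ E
  [2] b4 r1: had r7 ⇒ C
  [3] b0 r3: no row ⇒ E
  [4] b3 r8: had r9 ⇒ C
  [5] b1 r6: no row ⇒ E
  [6] b3 r10: had r8 ⇒ C
  [7] b0 r8: had r3 ⇒ C
  [8] b4 r3: had r1 ⇒ C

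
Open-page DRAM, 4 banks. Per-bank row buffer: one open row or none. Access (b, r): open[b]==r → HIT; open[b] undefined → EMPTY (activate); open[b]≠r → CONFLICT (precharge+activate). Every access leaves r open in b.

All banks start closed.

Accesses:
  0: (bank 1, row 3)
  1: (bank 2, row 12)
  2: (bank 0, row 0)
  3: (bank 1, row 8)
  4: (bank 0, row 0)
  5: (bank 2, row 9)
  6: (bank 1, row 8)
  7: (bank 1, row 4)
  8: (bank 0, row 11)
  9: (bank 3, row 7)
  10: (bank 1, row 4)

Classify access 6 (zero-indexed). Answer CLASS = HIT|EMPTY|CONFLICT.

  [0] b1 r3: no row ⇒ E
  [1] b2 r12: no row ⇒ E
  [2] b0 r0: no row ⇒ E
  [3] b1 r8: had r3 ⇒ C
  [4] b0 r0: had r0 ⇒ H
  [5] b2 r9: had r12 ⇒ C
  [6] b1 r8: had r8 ⇒ H
  [7] b1 r4: had r8 ⇒ C
  [8] b0 r11: had r0 ⇒ C
  [9] b3 r7: no row ⇒ E
  [10] b1 r4: had r4 ⇒ H

CLASS = HIT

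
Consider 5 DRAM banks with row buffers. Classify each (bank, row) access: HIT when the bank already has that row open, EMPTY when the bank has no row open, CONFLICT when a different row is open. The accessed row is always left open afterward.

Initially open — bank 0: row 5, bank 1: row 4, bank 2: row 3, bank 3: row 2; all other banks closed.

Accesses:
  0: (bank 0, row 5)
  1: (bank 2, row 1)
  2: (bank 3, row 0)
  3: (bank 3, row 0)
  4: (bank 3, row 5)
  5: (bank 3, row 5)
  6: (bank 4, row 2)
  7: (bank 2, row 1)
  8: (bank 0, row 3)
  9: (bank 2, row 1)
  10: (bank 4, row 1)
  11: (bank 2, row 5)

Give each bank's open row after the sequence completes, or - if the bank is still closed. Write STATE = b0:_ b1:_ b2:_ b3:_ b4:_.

step 0: bank0 5->5 [HIT]
step 1: bank2 3->1 [CONFLICT]
step 2: bank3 2->0 [CONFLICT]
step 3: bank3 0->0 [HIT]
step 4: bank3 0->5 [CONFLICT]
step 5: bank3 5->5 [HIT]
step 6: bank4 None->2 [EMPTY]
step 7: bank2 1->1 [HIT]
step 8: bank0 5->3 [CONFLICT]
step 9: bank2 1->1 [HIT]
step 10: bank4 2->1 [CONFLICT]
step 11: bank2 1->5 [CONFLICT]

STATE = b0:3 b1:4 b2:5 b3:5 b4:1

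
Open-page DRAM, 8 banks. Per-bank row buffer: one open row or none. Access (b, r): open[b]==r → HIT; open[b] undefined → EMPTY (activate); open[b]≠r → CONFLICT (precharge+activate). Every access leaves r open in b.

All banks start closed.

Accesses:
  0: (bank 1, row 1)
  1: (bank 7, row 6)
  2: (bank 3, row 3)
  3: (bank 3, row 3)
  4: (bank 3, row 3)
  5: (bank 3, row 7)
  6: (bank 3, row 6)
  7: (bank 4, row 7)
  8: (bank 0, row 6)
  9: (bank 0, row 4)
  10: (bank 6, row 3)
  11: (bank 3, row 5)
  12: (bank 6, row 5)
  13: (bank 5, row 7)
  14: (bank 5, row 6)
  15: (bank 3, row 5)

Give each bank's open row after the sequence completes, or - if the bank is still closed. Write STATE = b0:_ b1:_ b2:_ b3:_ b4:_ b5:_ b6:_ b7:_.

STATE = b0:4 b1:1 b2:- b3:5 b4:7 b5:6 b6:5 b7:6

#0 (1,1) E
#1 (7,6) E
#2 (3,3) E
#3 (3,3) H  (was 3)
#4 (3,3) H  (was 3)
#5 (3,7) C  (was 3)
#6 (3,6) C  (was 7)
#7 (4,7) E
#8 (0,6) E
#9 (0,4) C  (was 6)
#10 (6,3) E
#11 (3,5) C  (was 6)
#12 (6,5) C  (was 3)
#13 (5,7) E
#14 (5,6) C  (was 7)
#15 (3,5) H  (was 5)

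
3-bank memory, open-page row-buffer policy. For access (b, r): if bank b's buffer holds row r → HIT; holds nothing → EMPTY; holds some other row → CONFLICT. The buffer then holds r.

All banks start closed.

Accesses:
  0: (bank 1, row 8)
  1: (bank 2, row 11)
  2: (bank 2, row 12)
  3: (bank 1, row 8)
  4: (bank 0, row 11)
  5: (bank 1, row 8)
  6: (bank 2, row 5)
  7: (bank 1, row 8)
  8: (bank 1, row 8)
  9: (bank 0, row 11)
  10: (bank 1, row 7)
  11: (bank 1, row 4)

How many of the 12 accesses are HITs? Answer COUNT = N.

COUNT = 5

  [0] b1 r8: no row ⇒ E
  [1] b2 r11: no row ⇒ E
  [2] b2 r12: had r11 ⇒ C
  [3] b1 r8: had r8 ⇒ H
  [4] b0 r11: no row ⇒ E
  [5] b1 r8: had r8 ⇒ H
  [6] b2 r5: had r12 ⇒ C
  [7] b1 r8: had r8 ⇒ H
  [8] b1 r8: had r8 ⇒ H
  [9] b0 r11: had r11 ⇒ H
  [10] b1 r7: had r8 ⇒ C
  [11] b1 r4: had r7 ⇒ C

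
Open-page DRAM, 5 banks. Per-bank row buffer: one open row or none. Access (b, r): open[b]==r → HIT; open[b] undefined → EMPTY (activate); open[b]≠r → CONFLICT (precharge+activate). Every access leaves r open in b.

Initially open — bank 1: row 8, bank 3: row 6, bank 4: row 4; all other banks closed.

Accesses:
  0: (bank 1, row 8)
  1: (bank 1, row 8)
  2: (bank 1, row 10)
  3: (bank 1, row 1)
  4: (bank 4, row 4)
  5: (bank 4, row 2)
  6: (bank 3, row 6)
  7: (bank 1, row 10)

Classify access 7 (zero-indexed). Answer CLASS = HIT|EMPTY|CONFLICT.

CLASS = CONFLICT

step 0: bank1 8->8 [HIT]
step 1: bank1 8->8 [HIT]
step 2: bank1 8->10 [CONFLICT]
step 3: bank1 10->1 [CONFLICT]
step 4: bank4 4->4 [HIT]
step 5: bank4 4->2 [CONFLICT]
step 6: bank3 6->6 [HIT]
step 7: bank1 1->10 [CONFLICT]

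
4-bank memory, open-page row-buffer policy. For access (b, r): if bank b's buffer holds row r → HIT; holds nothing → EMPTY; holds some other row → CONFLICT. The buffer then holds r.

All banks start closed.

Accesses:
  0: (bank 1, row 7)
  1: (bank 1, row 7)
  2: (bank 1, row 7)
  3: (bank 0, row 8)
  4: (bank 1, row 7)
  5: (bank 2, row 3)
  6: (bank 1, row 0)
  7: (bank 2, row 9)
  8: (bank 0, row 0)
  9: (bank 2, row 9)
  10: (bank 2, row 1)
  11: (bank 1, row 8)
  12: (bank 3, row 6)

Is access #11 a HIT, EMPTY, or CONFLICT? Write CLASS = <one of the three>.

#0 (1,7) E
#1 (1,7) H  (was 7)
#2 (1,7) H  (was 7)
#3 (0,8) E
#4 (1,7) H  (was 7)
#5 (2,3) E
#6 (1,0) C  (was 7)
#7 (2,9) C  (was 3)
#8 (0,0) C  (was 8)
#9 (2,9) H  (was 9)
#10 (2,1) C  (was 9)
#11 (1,8) C  (was 0)
#12 (3,6) E

CLASS = CONFLICT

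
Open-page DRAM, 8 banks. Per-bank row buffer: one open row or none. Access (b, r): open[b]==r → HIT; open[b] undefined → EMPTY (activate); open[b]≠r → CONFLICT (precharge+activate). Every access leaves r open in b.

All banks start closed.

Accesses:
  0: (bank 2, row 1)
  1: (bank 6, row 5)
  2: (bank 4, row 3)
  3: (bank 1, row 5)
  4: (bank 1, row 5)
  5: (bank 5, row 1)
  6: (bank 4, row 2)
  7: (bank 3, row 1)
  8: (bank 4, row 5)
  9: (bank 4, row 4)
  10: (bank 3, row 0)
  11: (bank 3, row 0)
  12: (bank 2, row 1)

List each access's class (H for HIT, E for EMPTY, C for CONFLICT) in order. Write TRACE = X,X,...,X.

TRACE = E,E,E,E,H,E,C,E,C,C,C,H,H

#0 (2,1) E
#1 (6,5) E
#2 (4,3) E
#3 (1,5) E
#4 (1,5) H  (was 5)
#5 (5,1) E
#6 (4,2) C  (was 3)
#7 (3,1) E
#8 (4,5) C  (was 2)
#9 (4,4) C  (was 5)
#10 (3,0) C  (was 1)
#11 (3,0) H  (was 0)
#12 (2,1) H  (was 1)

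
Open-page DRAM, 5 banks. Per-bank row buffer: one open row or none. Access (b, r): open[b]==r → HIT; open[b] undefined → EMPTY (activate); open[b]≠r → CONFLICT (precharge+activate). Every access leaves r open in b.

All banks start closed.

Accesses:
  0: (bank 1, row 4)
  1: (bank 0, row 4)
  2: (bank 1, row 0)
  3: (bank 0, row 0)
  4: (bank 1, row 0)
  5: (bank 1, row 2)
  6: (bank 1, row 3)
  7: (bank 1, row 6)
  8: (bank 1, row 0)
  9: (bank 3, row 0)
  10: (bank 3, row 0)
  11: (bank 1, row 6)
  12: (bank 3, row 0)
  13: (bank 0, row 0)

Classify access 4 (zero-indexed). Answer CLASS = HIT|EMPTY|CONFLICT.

step 0: bank1 None->4 [EMPTY]
step 1: bank0 None->4 [EMPTY]
step 2: bank1 4->0 [CONFLICT]
step 3: bank0 4->0 [CONFLICT]
step 4: bank1 0->0 [HIT]
step 5: bank1 0->2 [CONFLICT]
step 6: bank1 2->3 [CONFLICT]
step 7: bank1 3->6 [CONFLICT]
step 8: bank1 6->0 [CONFLICT]
step 9: bank3 None->0 [EMPTY]
step 10: bank3 0->0 [HIT]
step 11: bank1 0->6 [CONFLICT]
step 12: bank3 0->0 [HIT]
step 13: bank0 0->0 [HIT]

CLASS = HIT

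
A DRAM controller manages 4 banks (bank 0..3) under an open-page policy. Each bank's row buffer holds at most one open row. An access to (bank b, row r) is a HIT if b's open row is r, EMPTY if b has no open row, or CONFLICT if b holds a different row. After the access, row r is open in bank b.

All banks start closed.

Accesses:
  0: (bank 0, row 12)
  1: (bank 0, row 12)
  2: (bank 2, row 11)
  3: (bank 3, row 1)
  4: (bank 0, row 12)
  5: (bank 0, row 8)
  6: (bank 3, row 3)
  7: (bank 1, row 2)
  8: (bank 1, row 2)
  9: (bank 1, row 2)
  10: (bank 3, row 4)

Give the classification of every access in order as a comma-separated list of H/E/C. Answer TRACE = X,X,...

TRACE = E,H,E,E,H,C,C,E,H,H,C

  [0] b0 r12: no row ⇒ E
  [1] b0 r12: had r12 ⇒ H
  [2] b2 r11: no row ⇒ E
  [3] b3 r1: no row ⇒ E
  [4] b0 r12: had r12 ⇒ H
  [5] b0 r8: had r12 ⇒ C
  [6] b3 r3: had r1 ⇒ C
  [7] b1 r2: no row ⇒ E
  [8] b1 r2: had r2 ⇒ H
  [9] b1 r2: had r2 ⇒ H
  [10] b3 r4: had r3 ⇒ C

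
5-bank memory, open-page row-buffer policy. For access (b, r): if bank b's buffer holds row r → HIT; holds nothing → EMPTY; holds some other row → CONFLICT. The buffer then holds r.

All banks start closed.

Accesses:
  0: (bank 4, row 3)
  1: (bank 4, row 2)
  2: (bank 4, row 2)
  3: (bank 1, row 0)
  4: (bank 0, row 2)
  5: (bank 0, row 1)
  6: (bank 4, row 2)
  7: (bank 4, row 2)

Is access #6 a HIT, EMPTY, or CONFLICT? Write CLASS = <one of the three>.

CLASS = HIT

step 0: bank4 None->3 [EMPTY]
step 1: bank4 3->2 [CONFLICT]
step 2: bank4 2->2 [HIT]
step 3: bank1 None->0 [EMPTY]
step 4: bank0 None->2 [EMPTY]
step 5: bank0 2->1 [CONFLICT]
step 6: bank4 2->2 [HIT]
step 7: bank4 2->2 [HIT]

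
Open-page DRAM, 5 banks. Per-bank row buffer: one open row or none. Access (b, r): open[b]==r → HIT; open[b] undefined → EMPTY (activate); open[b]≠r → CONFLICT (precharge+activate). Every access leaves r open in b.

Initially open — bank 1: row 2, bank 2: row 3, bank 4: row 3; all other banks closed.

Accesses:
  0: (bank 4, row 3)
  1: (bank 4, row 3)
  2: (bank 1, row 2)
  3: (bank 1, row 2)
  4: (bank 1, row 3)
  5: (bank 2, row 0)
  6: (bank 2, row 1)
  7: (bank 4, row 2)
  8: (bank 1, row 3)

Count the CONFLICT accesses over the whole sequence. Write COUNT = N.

#0 (4,3) H  (was 3)
#1 (4,3) H  (was 3)
#2 (1,2) H  (was 2)
#3 (1,2) H  (was 2)
#4 (1,3) C  (was 2)
#5 (2,0) C  (was 3)
#6 (2,1) C  (was 0)
#7 (4,2) C  (was 3)
#8 (1,3) H  (was 3)

COUNT = 4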